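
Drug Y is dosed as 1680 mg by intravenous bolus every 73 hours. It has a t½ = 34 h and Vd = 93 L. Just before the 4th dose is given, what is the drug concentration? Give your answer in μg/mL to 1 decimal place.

f = (1/2)^(τ/t½) = (1/2)^(73/34) ≈ 0.2258.
C₀ = D/Vd = 1680/93 ≈ 18.065 μg/mL.
Before the 4th dose, 3 doses have been given. Superposition: Cmin = C₀·(f + f² + … + f^3).
≈ 18.065 × (0.2258 + 0.0510 + 0.0115) ≈ 18.065 × 0.2883 ≈ 5.208 μg/mL.

5.2 μg/mL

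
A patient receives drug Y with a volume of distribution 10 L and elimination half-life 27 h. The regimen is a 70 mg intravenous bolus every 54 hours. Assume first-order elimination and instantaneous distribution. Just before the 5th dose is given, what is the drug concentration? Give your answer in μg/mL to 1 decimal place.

f = (1/2)^(τ/t½) = (1/2)^(54/27) ≈ 0.2500.
C₀ = D/Vd = 70/10 ≈ 7.000 μg/mL.
Before the 5th dose, 4 doses have been given. Superposition: Cmin = C₀·(f + f² + … + f^4).
≈ 7.000 × (0.2500 + 0.0625 + 0.0156 + 0.0039) ≈ 7.000 × 0.3320 ≈ 2.324 μg/mL.

2.3 μg/mL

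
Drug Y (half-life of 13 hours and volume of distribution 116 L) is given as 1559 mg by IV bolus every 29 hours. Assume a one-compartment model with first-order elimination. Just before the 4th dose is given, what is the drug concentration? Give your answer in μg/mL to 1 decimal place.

3.6 μg/mL

f = (1/2)^(τ/t½) = (1/2)^(29/13) ≈ 0.2130.
C₀ = D/Vd = 1559/116 ≈ 13.440 μg/mL.
Before the 4th dose, 3 doses have been given. Superposition: Cmin = C₀·(f + f² + … + f^3).
≈ 13.440 × (0.2130 + 0.0454 + 0.0097) ≈ 13.440 × 0.2681 ≈ 3.603 μg/mL.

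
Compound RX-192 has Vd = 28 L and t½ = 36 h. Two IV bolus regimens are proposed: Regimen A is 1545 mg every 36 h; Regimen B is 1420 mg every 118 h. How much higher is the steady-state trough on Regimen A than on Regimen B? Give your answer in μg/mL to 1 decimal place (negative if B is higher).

49.3 μg/mL

Regimen A: f = (1/2)^(36/36) ≈ 0.5000; Cmin,ss = (1545/28)·f/(1−f) ≈ 55.179 μg/mL.
Regimen B: f = (1/2)^(118/36) ≈ 0.1031; Cmin,ss = (1420/28)·f/(1−f) ≈ 5.830 μg/mL.
Difference ≈ 55.179 − 5.830 ≈ 49.349 μg/mL.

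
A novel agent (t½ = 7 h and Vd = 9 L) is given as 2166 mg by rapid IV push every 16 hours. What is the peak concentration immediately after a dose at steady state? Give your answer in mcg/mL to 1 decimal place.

Over one 16-h interval, 16/7 ≈ 2.2857 half-lives elapse, leaving f ≈ 0.2051 of each dose.
Accumulation ratio R = 1/(1 − f) ≈ 1/0.7949 ≈ 1.2580.
Single-dose peak C₀ = D/Vd = 2166/9 ≈ 240.667 mcg/mL.
Cmax,ss = C₀/(1 − f) ≈ 240.667/0.7949 ≈ 302.764 mcg/mL.

302.8 mcg/mL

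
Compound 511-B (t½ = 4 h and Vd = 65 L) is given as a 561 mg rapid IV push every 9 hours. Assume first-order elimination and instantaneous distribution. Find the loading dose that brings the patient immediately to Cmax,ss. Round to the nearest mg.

710 mg

f = (1/2)^(9/4) ≈ 0.210224; accumulation ratio R = 1/(1−f) ≈ 1.26618.
Loading dose to hit Cmax,ss on first dose: D_load = D_maint·R ≈ 561 × 1.26618 ≈ 710.33 mg.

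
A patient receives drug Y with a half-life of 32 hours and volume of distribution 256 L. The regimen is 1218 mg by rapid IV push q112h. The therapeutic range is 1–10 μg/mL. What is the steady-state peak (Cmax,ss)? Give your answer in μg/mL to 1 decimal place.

5.2 μg/mL

Over one 112-h interval, 112/32 ≈ 3.5 half-lives elapse, leaving f ≈ 0.0884 of each dose.
Accumulation ratio R = 1/(1 − f) ≈ 1/0.9116 ≈ 1.0970.
Each bolus raises the concentration by D/Vd = 1218/256 ≈ 4.758 μg/mL.
Steady-state peak Cmax,ss = C₀·R ≈ 4.758 × 1.0970 ≈ 5.220 μg/mL.
Peak 5.2 μg/mL vs MTC 10 μg/mL: below toxic threshold.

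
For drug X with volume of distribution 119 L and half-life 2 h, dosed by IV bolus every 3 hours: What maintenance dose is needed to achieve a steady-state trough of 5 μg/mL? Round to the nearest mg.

τ/t½ = 3/2 ≈ 1.5, so f = (1/2)^(3/2) ≈ 0.353553.
Cmin,ss = (D/Vd)·f/(1−f), so D = Cmin,ss·Vd·(1−f)/f.
D = 5 × 119 × (1−f)/f ≈ 5 × 119 × 1.82843 ≈ 1087.92 mg.

1088 mg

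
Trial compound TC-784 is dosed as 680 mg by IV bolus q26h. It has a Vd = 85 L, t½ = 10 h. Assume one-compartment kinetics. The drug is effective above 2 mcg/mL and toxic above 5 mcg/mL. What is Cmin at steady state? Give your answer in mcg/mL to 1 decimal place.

1.6 mcg/mL

Over one 26-h interval, 26/10 ≈ 2.6 half-lives elapse, leaving f ≈ 0.1649 of each dose.
Accumulation ratio R = 1/(1 − f) ≈ 1/0.8351 ≈ 1.1975.
Each bolus raises the concentration by D/Vd = 680/85 ≈ 8.000 mcg/mL.
Steady-state peak Cmax,ss = C₀·R ≈ 8.000 × 1.1975 ≈ 9.580 mcg/mL.
Steady-state trough Cmin,ss = Cmax,ss·f ≈ 9.580 × 0.1649 ≈ 1.580 mcg/mL.
Trough 1.6 mcg/mL vs MEC 2 mcg/mL: subtherapeutic.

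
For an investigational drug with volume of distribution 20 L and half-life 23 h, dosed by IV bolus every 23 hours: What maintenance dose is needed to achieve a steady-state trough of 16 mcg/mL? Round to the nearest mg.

τ/t½ = 23/23 ≈ 1, so f = (1/2)^(23/23) ≈ 0.500000.
Cmin,ss = (D/Vd)·f/(1−f), so D = Cmin,ss·Vd·(1−f)/f.
D = 16 × 20 × (1−f)/f ≈ 16 × 20 × 1.00000 ≈ 320.00 mg.

320 mg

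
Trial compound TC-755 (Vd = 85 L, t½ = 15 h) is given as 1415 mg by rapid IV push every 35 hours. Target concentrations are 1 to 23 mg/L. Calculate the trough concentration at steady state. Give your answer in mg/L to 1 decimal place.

4.1 mg/L

Over one 35-h interval, 35/15 ≈ 2.3333 half-lives elapse, leaving f ≈ 0.1984 of each dose.
Single-dose peak C₀ = D/Vd = 1415/85 ≈ 16.647 mg/L.
Steady-state trough Cmin,ss = C₀·f/(1−f) ≈ 16.647 × 0.1984/0.8016 ≈ 4.120 mg/L.
Trough 4.1 mg/L vs MEC 1 mg/L: adequate.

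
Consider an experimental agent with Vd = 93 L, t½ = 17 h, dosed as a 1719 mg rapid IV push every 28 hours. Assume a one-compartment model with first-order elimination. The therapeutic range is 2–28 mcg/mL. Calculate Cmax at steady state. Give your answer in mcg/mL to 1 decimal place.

27.2 mcg/mL

τ/t½ = 28/17 ≈ 1.6471, so fraction remaining f = (1/2)^(28/17) ≈ 0.3193.
Accumulation ratio R = 1/(1 − f) ≈ 1/0.6807 ≈ 1.4691.
Each bolus raises the concentration by D/Vd = 1719/93 ≈ 18.484 mcg/mL.
Steady-state peak Cmax,ss = C₀·R ≈ 18.484 × 1.4691 ≈ 27.155 mcg/mL.
Peak 27.2 mcg/mL vs MTC 28 mcg/mL: below toxic threshold.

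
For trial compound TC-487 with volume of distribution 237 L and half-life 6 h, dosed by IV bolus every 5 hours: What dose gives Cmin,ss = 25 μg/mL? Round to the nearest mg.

4632 mg

τ/t½ = 5/6 ≈ 0.83333, so f = (1/2)^(5/6) ≈ 0.561231.
Cmin,ss = (D/Vd)·f/(1−f), so D = Cmin,ss·Vd·(1−f)/f.
D = 25 × 237 × (1−f)/f ≈ 25 × 237 × 0.78180 ≈ 4632.16 mg.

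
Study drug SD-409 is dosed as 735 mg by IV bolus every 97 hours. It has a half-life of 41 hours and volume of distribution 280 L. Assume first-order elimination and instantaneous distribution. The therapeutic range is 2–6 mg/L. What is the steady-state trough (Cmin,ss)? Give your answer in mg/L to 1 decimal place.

Over one 97-h interval, 97/41 ≈ 2.3659 half-lives elapse, leaving f ≈ 0.1940 of each dose.
Accumulation ratio R = 1/(1 − f) ≈ 1/0.8060 ≈ 1.2407.
Single-dose peak C₀ = D/Vd = 735/280 ≈ 2.625 mg/L.
Steady-state peak Cmax,ss = C₀·R ≈ 2.625 × 1.2407 ≈ 3.257 mg/L.
Steady-state trough Cmin,ss = Cmax,ss·f ≈ 3.257 × 0.1940 ≈ 0.632 mg/L.
Trough 0.6 mg/L vs MEC 2 mg/L: subtherapeutic.

0.6 mg/L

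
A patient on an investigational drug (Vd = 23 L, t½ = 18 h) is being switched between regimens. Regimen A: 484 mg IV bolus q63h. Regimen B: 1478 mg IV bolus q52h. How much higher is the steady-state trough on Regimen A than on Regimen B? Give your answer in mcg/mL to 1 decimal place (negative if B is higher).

-8.0 mcg/mL

Regimen A: f = (1/2)^(63/18) ≈ 0.0884; Cmin,ss = (484/23)·f/(1−f) ≈ 2.041 mcg/mL.
Regimen B: f = (1/2)^(52/18) ≈ 0.1350; Cmin,ss = (1478/23)·f/(1−f) ≈ 10.029 mcg/mL.
Difference ≈ 2.041 − 10.029 ≈ -7.988 mcg/mL.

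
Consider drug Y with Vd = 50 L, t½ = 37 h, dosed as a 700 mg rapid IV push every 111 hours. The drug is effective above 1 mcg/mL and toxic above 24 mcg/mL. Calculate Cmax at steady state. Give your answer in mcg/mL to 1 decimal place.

16.0 mcg/mL

The dosing interval is 3 half-lives, so f = 2^(−3) = 0.125.
At steady state, R = 1/(1 − 0.125) = 8/7.
Single-dose peak C₀ = D/Vd = 700/50 = 14 mcg/mL.
Steady-state peak Cmax,ss = C₀·R = 14 × 8/7 ≈ 16.000 mcg/mL.
Peak 16.0 mcg/mL vs MTC 24 mcg/mL: below toxic threshold.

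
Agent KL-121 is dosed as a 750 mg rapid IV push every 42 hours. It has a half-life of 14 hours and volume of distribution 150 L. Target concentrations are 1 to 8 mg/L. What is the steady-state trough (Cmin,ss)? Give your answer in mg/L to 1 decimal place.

τ = 42 h = 3 half-lives, so f = (1/2)^3 = 0.125.
At steady state, R = 1/(1 − 0.125) = 8/7.
Single-dose peak C₀ = D/Vd = 750/150 = 5 mg/L.
Steady-state peak Cmax,ss = C₀·R = 5 × 8/7 ≈ 5.714 mg/L.
Steady-state trough Cmin,ss = Cmax,ss·f ≈ 5.714 × 0.125 ≈ 0.714 mg/L.
Trough 0.7 mg/L vs MEC 1 mg/L: subtherapeutic.

0.7 mg/L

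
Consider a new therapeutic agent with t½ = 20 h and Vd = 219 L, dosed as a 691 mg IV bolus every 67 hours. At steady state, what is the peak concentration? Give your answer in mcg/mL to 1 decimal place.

3.5 mcg/mL

τ/t½ = 67/20 ≈ 3.35, so fraction remaining f = (1/2)^(67/20) ≈ 0.0981.
At steady state, accumulation factor R = 1/(1 − e^(−kτ)) ≈ 1.1088.
Single-dose peak C₀ = D/Vd = 691/219 ≈ 3.155 mcg/mL.
Steady-state peak Cmax,ss = C₀·R ≈ 3.155 × 1.1088 ≈ 3.498 mcg/mL.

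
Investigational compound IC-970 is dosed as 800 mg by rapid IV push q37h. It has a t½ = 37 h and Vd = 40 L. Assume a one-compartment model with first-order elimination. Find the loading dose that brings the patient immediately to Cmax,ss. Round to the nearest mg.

f = (1/2)^(37/37) ≈ 0.500000; accumulation ratio R = 1/(1−f) ≈ 2.00000.
Loading dose to hit Cmax,ss on first dose: D_load = D_maint·R ≈ 800 × 2.00000 ≈ 1600.00 mg.

1600 mg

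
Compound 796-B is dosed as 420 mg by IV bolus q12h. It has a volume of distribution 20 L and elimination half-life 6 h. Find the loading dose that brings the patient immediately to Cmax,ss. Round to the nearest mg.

560 mg

f = (1/2)^(12/6) ≈ 0.250000; accumulation ratio R = 1/(1−f) ≈ 1.33333.
Loading dose to hit Cmax,ss on first dose: D_load = D_maint·R ≈ 420 × 1.33333 ≈ 560.00 mg.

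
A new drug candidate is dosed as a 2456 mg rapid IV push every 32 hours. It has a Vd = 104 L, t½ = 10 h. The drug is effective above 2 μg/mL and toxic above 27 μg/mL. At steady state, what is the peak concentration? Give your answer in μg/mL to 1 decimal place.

26.5 μg/mL

k = ln2/t½ = ln2/10 ≈ 0.069315 h⁻¹; fraction remaining f = e^(−kτ) = e^(−0.069315×32) ≈ 0.1088.
At steady state, accumulation factor R = 1/(1 − e^(−kτ)) ≈ 1.1221.
Each bolus raises the concentration by D/Vd = 2456/104 ≈ 23.615 μg/mL.
Steady-state peak Cmax,ss = C₀·R ≈ 23.615 × 1.1221 ≈ 26.498 μg/mL.
Peak 26.5 μg/mL vs MTC 27 μg/mL: below toxic threshold.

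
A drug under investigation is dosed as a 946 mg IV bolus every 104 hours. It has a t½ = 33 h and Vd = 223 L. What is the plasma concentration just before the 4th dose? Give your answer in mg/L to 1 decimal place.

0.5 mg/L

f = (1/2)^(τ/t½) = (1/2)^(104/33) ≈ 0.1125.
C₀ = D/Vd = 946/223 ≈ 4.242 mg/L.
Before the 4th dose, 3 doses have been given. Superposition: Cmin = C₀·(f + f² + … + f^3).
≈ 4.242 × (0.1125 + 0.0127 + 0.0014) ≈ 4.242 × 0.1266 ≈ 0.537 mg/L.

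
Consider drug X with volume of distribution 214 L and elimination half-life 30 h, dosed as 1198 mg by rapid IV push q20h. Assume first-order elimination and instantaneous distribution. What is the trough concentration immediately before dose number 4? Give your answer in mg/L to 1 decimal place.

7.1 mg/L

f = (1/2)^(τ/t½) = (1/2)^(20/30) ≈ 0.6300.
C₀ = D/Vd = 1198/214 ≈ 5.598 mg/L.
Before the 4th dose, 3 doses have been given. Superposition: Cmin = C₀·(f + f² + … + f^3).
≈ 5.598 × (0.6300 + 0.3969 + 0.2500) ≈ 5.598 × 1.2769 ≈ 7.148 mg/L.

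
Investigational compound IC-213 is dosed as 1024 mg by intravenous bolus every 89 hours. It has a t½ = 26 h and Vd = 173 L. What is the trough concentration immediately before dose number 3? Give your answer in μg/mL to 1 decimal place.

0.6 μg/mL

f = (1/2)^(τ/t½) = (1/2)^(89/26) ≈ 0.0932.
C₀ = D/Vd = 1024/173 ≈ 5.919 μg/mL.
Before the 3rd dose, 2 doses have been given. Superposition: Cmin = C₀·(f + f²).
≈ 5.919 × (0.0932 + 0.0087) ≈ 5.919 × 0.1019 ≈ 0.603 μg/mL.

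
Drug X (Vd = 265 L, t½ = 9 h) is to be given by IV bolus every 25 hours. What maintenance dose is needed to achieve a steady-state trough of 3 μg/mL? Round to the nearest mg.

4657 mg

τ/t½ = 25/9 ≈ 2.7778, so f = (1/2)^(25/9) ≈ 0.145816.
Cmin,ss = (D/Vd)·f/(1−f), so D = Cmin,ss·Vd·(1−f)/f.
D = 3 × 265 × (1−f)/f ≈ 3 × 265 × 5.85796 ≈ 4657.08 mg.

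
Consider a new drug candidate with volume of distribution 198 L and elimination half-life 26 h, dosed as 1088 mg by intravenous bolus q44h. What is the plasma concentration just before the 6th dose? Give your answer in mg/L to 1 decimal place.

f = (1/2)^(τ/t½) = (1/2)^(44/26) ≈ 0.3094.
C₀ = D/Vd = 1088/198 ≈ 5.495 mg/L.
Before the 6th dose, 5 doses have been given. Superposition: Cmin = C₀·(f + f² + … + f^5).
≈ 5.495 × (0.3094 + 0.0957 + 0.0296 + 0.0092 + 0.0028) ≈ 5.495 × 0.4467 ≈ 2.455 mg/L.

2.5 mg/L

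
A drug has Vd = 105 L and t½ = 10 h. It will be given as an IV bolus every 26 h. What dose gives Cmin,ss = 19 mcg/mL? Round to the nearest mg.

10100 mg

τ/t½ = 26/10 ≈ 2.6, so f = (1/2)^(26/10) ≈ 0.164938.
Cmin,ss = (D/Vd)·f/(1−f), so D = Cmin,ss·Vd·(1−f)/f.
D = 19 × 105 × (1−f)/f ≈ 19 × 105 × 5.06288 ≈ 10100.45 mg.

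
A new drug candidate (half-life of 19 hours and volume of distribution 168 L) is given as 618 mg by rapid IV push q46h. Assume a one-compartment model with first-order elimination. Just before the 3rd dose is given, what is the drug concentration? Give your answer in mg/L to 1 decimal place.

f = (1/2)^(τ/t½) = (1/2)^(46/19) ≈ 0.1867.
C₀ = D/Vd = 618/168 ≈ 3.679 mg/L.
Before the 3rd dose, 2 doses have been given. Superposition: Cmin = C₀·(f + f²).
≈ 3.679 × (0.1867 + 0.0349) ≈ 3.679 × 0.2216 ≈ 0.815 mg/L.

0.8 mg/L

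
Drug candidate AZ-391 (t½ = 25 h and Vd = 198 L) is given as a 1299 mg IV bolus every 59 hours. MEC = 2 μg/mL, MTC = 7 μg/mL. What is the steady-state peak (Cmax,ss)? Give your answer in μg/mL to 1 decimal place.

8.1 μg/mL

Over one 59-h interval, 59/25 ≈ 2.36 half-lives elapse, leaving f ≈ 0.1948 of each dose.
At steady state, accumulation factor R = 1/(1 − e^(−kτ)) ≈ 1.2419.
Single-dose peak C₀ = D/Vd = 1299/198 ≈ 6.561 μg/mL.
Steady-state peak Cmax,ss = C₀·R ≈ 6.561 × 1.2419 ≈ 8.148 μg/mL.
Peak 8.1 μg/mL vs MTC 7 μg/mL: exceeds toxic threshold.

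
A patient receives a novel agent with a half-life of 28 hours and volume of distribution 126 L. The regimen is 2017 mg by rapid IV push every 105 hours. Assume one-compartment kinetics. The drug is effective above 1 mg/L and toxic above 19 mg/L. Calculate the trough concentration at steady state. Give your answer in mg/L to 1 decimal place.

τ/t½ = 105/28 ≈ 3.75, so fraction remaining f = (1/2)^(105/28) ≈ 0.0743.
Accumulation ratio R = 1/(1 − f) ≈ 1/0.9257 ≈ 1.0803.
Each bolus raises the concentration by D/Vd = 2017/126 ≈ 16.008 mg/L.
Steady-state peak Cmax,ss = C₀·R ≈ 16.008 × 1.0803 ≈ 17.293 mg/L.
One interval later, Cmin,ss = Cmax,ss·e^(−kτ) ≈ 17.293 × 0.0743 ≈ 1.285 mg/L.
Trough 1.3 mg/L vs MEC 1 mg/L: adequate.

1.3 mg/L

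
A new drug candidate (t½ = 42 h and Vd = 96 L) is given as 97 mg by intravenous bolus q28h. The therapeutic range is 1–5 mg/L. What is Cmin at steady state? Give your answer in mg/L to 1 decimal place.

1.7 mg/L

Over one 28-h interval, 28/42 ≈ 0.66667 half-lives elapse, leaving f ≈ 0.6300 of each dose.
Accumulation ratio R = 1/(1 − f) ≈ 1/0.3700 ≈ 2.7027.
Each bolus raises the concentration by D/Vd = 97/96 ≈ 1.010 mg/L.
Cmax,ss = C₀/(1 − f) ≈ 1.010/0.3700 ≈ 2.730 mg/L.
Steady-state trough Cmin,ss = Cmax,ss·f ≈ 2.730 × 0.6300 ≈ 1.720 mg/L.
Trough 1.7 mg/L vs MEC 1 mg/L: adequate.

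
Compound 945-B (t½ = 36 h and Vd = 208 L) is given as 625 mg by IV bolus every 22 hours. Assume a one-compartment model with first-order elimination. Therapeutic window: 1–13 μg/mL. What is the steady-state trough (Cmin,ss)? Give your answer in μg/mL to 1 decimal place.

5.7 μg/mL

k = ln2/t½ = ln2/36 ≈ 0.019254 h⁻¹; fraction remaining f = e^(−kτ) = e^(−0.019254×22) ≈ 0.6547.
Each bolus raises the concentration by D/Vd = 625/208 ≈ 3.005 μg/mL.
Steady-state trough Cmin,ss = C₀·f/(1−f) ≈ 3.005 × 0.6547/0.3453 ≈ 5.698 μg/mL.
Trough 5.7 μg/mL vs MEC 1 μg/mL: adequate.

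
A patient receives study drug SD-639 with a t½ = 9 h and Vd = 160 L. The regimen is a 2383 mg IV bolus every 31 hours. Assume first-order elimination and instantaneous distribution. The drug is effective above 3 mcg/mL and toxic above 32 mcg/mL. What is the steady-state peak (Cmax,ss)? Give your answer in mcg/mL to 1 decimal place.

Over one 31-h interval, 31/9 ≈ 3.4444 half-lives elapse, leaving f ≈ 0.0919 of each dose.
Accumulation ratio R = 1/(1 − f) ≈ 1/0.9081 ≈ 1.1012.
Each bolus raises the concentration by D/Vd = 2383/160 ≈ 14.894 mcg/mL.
Steady-state peak Cmax,ss = C₀·R ≈ 14.894 × 1.1012 ≈ 16.401 mcg/mL.
Peak 16.4 mcg/mL vs MTC 32 mcg/mL: below toxic threshold.

16.4 mcg/mL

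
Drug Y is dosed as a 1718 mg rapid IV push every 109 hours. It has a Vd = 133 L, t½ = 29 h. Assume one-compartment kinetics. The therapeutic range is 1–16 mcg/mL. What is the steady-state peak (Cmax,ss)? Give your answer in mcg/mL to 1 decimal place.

13.9 mcg/mL

Over one 109-h interval, 109/29 ≈ 3.7586 half-lives elapse, leaving f ≈ 0.0739 of each dose.
At steady state, accumulation factor R = 1/(1 − e^(−kτ)) ≈ 1.0798.
Single-dose peak C₀ = D/Vd = 1718/133 ≈ 12.917 mcg/mL.
Steady-state peak Cmax,ss = C₀·R ≈ 12.917 × 1.0798 ≈ 13.948 mcg/mL.
Peak 13.9 mcg/mL vs MTC 16 mcg/mL: below toxic threshold.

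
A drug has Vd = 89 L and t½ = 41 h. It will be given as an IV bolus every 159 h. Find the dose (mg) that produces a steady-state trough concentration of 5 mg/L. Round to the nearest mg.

6098 mg

τ/t½ = 159/41 ≈ 3.878, so f = (1/2)^(159/41) ≈ 0.068013.
Cmin,ss = (D/Vd)·f/(1−f), so D = Cmin,ss·Vd·(1−f)/f.
D = 5 × 89 × (1−f)/f ≈ 5 × 89 × 13.70307 ≈ 6097.87 mg.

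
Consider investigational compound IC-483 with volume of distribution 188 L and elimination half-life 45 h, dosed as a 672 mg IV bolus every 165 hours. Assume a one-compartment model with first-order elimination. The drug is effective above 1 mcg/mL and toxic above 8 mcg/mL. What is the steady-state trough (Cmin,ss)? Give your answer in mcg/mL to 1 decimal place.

k = ln2/t½ = ln2/45 ≈ 0.015403 h⁻¹; fraction remaining f = e^(−kτ) = e^(−0.015403×165) ≈ 0.0787.
Single-dose peak C₀ = D/Vd = 672/188 ≈ 3.574 mcg/mL.
Steady-state trough Cmin,ss = C₀·f/(1−f) ≈ 3.574 × 0.0787/0.9213 ≈ 0.305 mcg/mL.
Trough 0.3 mcg/mL vs MEC 1 mcg/mL: subtherapeutic.

0.3 mcg/mL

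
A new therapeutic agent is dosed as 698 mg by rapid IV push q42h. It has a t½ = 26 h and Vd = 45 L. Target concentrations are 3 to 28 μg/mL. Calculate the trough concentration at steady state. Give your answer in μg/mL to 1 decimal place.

τ/t½ = 42/26 ≈ 1.6154, so fraction remaining f = (1/2)^(42/26) ≈ 0.3264.
At steady state, accumulation factor R = 1/(1 − e^(−kτ)) ≈ 1.4846.
Single-dose peak C₀ = D/Vd = 698/45 ≈ 15.511 μg/mL.
Steady-state peak Cmax,ss = C₀·R ≈ 15.511 × 1.4846 ≈ 23.028 μg/mL.
One interval later, Cmin,ss = Cmax,ss·e^(−kτ) ≈ 23.028 × 0.3264 ≈ 7.516 μg/mL.
Trough 7.5 μg/mL vs MEC 3 μg/mL: adequate.

7.5 μg/mL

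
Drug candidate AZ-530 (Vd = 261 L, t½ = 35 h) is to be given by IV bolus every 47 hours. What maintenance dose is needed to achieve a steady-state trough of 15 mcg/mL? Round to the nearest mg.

6016 mg

τ/t½ = 47/35 ≈ 1.3429, so f = (1/2)^(47/35) ≈ 0.394239.
Cmin,ss = (D/Vd)·f/(1−f), so D = Cmin,ss·Vd·(1−f)/f.
D = 15 × 261 × (1−f)/f ≈ 15 × 261 × 1.53653 ≈ 6015.51 mg.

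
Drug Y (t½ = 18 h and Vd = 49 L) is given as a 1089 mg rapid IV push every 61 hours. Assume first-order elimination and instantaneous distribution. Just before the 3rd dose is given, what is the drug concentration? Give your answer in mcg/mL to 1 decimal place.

2.3 mcg/mL

f = (1/2)^(τ/t½) = (1/2)^(61/18) ≈ 0.0955.
C₀ = D/Vd = 1089/49 ≈ 22.224 mcg/mL.
Before the 3rd dose, 2 doses have been given. Superposition: Cmin = C₀·(f + f²).
≈ 22.224 × (0.0955 + 0.0091) ≈ 22.224 × 0.1046 ≈ 2.325 mcg/mL.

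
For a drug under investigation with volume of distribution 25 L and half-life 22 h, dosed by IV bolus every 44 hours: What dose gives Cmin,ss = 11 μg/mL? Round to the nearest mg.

825 mg

τ/t½ = 44/22 ≈ 2, so f = (1/2)^(44/22) ≈ 0.250000.
Cmin,ss = (D/Vd)·f/(1−f), so D = Cmin,ss·Vd·(1−f)/f.
D = 11 × 25 × (1−f)/f ≈ 11 × 25 × 3.00000 ≈ 825.00 mg.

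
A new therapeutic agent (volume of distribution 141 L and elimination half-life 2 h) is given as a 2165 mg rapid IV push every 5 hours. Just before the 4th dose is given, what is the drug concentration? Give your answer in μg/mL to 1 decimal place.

3.3 μg/mL

f = (1/2)^(τ/t½) = (1/2)^(5/2) ≈ 0.1768.
C₀ = D/Vd = 2165/141 ≈ 15.355 μg/mL.
Before the 4th dose, 3 doses have been given. Superposition: Cmin = C₀·(f + f² + … + f^3).
≈ 15.355 × (0.1768 + 0.0313 + 0.0055) ≈ 15.355 × 0.2136 ≈ 3.280 μg/mL.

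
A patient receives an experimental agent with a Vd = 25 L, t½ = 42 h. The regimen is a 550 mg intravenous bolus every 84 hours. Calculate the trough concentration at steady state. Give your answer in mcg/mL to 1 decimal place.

The dosing interval is 2 half-lives, so f = 2^(−2) = 0.25.
Accumulation ratio R = 1/(1 − f) = 1/0.75 = 4/3.
Single-dose peak C₀ = D/Vd = 550/25 = 22 mcg/mL.
Steady-state peak Cmax,ss = C₀·R = 22 × 4/3 ≈ 29.333 mcg/mL.
Steady-state trough Cmin,ss = Cmax,ss·f ≈ 29.333 × 0.25 ≈ 7.333 mcg/mL.

7.3 mcg/mL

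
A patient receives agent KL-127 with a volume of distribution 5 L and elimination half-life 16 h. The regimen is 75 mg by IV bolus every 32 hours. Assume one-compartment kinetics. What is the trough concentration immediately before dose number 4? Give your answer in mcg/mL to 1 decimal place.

4.9 mcg/mL

f = (1/2)^(τ/t½) = (1/2)^(32/16) ≈ 0.2500.
C₀ = D/Vd = 75/5 ≈ 15.000 mcg/mL.
Before the 4th dose, 3 doses have been given. Superposition: Cmin = C₀·(f + f² + … + f^3).
≈ 15.000 × (0.2500 + 0.0625 + 0.0156) ≈ 15.000 × 0.3281 ≈ 4.921 mcg/mL.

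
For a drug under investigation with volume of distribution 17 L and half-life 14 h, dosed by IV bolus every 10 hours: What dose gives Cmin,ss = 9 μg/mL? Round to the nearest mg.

τ/t½ = 10/14 ≈ 0.71429, so f = (1/2)^(10/14) ≈ 0.609507.
Cmin,ss = (D/Vd)·f/(1−f), so D = Cmin,ss·Vd·(1−f)/f.
D = 9 × 17 × (1−f)/f ≈ 9 × 17 × 0.64067 ≈ 98.02 mg.

98 mg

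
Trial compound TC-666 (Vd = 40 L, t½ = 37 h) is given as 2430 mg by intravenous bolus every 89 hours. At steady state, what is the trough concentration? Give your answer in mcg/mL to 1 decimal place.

k = ln2/t½ = ln2/37 ≈ 0.018734 h⁻¹; fraction remaining f = e^(−kτ) = e^(−0.018734×89) ≈ 0.1888.
At steady state, accumulation factor R = 1/(1 − e^(−kτ)) ≈ 1.2327.
Each bolus raises the concentration by D/Vd = 2430/40 ≈ 60.750 mcg/mL.
Cmax,ss = C₀/(1 − f) ≈ 60.750/0.8112 ≈ 74.889 mcg/mL.
Steady-state trough Cmin,ss = Cmax,ss·f ≈ 74.889 × 0.1888 ≈ 14.139 mcg/mL.

14.1 mcg/mL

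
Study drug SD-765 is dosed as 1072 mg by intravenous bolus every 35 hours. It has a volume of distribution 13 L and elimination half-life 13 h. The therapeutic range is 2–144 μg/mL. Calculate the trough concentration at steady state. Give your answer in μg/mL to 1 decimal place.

k = ln2/t½ = ln2/13 ≈ 0.053319 h⁻¹; fraction remaining f = e^(−kτ) = e^(−0.053319×35) ≈ 0.1547.
Accumulation ratio R = 1/(1 − f) ≈ 1/0.8453 ≈ 1.1830.
Single-dose peak C₀ = D/Vd = 1072/13 ≈ 82.462 μg/mL.
Steady-state peak Cmax,ss = C₀·R ≈ 82.462 × 1.1830 ≈ 97.553 μg/mL.
One interval later, Cmin,ss = Cmax,ss·e^(−kτ) ≈ 97.553 × 0.1547 ≈ 15.091 μg/mL.
Trough 15.1 μg/mL vs MEC 2 μg/mL: adequate.

15.1 μg/mL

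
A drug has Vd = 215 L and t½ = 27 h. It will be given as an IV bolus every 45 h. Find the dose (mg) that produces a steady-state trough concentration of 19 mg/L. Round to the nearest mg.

8884 mg

τ/t½ = 45/27 ≈ 1.6667, so f = (1/2)^(45/27) ≈ 0.314980.
Cmin,ss = (D/Vd)·f/(1−f), so D = Cmin,ss·Vd·(1−f)/f.
D = 19 × 215 × (1−f)/f ≈ 19 × 215 × 2.17480 ≈ 8884.06 mg.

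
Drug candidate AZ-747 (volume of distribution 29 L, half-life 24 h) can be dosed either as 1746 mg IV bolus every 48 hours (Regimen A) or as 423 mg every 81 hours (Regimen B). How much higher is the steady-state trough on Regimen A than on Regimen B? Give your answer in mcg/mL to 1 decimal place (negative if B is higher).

18.5 mcg/mL

Regimen A: f = (1/2)^(48/24) ≈ 0.2500; Cmin,ss = (1746/29)·f/(1−f) ≈ 20.069 mcg/mL.
Regimen B: f = (1/2)^(81/24) ≈ 0.0964; Cmin,ss = (423/29)·f/(1−f) ≈ 1.556 mcg/mL.
Difference ≈ 20.069 − 1.556 ≈ 18.513 mcg/mL.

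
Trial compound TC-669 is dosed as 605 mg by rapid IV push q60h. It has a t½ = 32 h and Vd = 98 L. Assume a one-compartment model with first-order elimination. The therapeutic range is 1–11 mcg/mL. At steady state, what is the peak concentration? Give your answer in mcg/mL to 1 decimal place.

8.5 mcg/mL

k = ln2/t½ = ln2/32 ≈ 0.021661 h⁻¹; fraction remaining f = e^(−kτ) = e^(−0.021661×60) ≈ 0.2726.
At steady state, accumulation factor R = 1/(1 − e^(−kτ)) ≈ 1.3748.
Single-dose peak C₀ = D/Vd = 605/98 ≈ 6.173 mcg/mL.
Steady-state peak Cmax,ss = C₀·R ≈ 6.173 × 1.3748 ≈ 8.487 mcg/mL.
Peak 8.5 mcg/mL vs MTC 11 mcg/mL: below toxic threshold.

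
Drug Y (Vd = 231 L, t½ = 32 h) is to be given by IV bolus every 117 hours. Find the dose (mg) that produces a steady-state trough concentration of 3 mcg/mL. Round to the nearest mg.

τ/t½ = 117/32 ≈ 3.6562, so f = (1/2)^(117/32) ≈ 0.079316.
Cmin,ss = (D/Vd)·f/(1−f), so D = Cmin,ss·Vd·(1−f)/f.
D = 3 × 231 × (1−f)/f ≈ 3 × 231 × 11.60780 ≈ 8044.21 mg.

8044 mg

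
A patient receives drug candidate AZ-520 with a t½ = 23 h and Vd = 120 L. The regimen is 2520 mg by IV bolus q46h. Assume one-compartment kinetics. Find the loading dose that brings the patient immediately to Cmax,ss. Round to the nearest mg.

3360 mg

f = (1/2)^(46/23) ≈ 0.250000; accumulation ratio R = 1/(1−f) ≈ 1.33333.
Loading dose to hit Cmax,ss on first dose: D_load = D_maint·R ≈ 2520 × 1.33333 ≈ 3359.99 mg.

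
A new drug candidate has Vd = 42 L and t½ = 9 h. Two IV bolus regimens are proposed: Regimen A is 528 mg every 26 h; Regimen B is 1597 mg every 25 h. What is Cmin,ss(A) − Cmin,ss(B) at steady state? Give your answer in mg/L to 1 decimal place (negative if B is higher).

Regimen A: f = (1/2)^(26/9) ≈ 0.1350; Cmin,ss = (528/42)·f/(1−f) ≈ 1.962 mg/L.
Regimen B: f = (1/2)^(25/9) ≈ 0.1458; Cmin,ss = (1597/42)·f/(1−f) ≈ 6.490 mg/L.
Difference ≈ 1.962 − 6.490 ≈ -4.528 mg/L.

-4.5 mg/L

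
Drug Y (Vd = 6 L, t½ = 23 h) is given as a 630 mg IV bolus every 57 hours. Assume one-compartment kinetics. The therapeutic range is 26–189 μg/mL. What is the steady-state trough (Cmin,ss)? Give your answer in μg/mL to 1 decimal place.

k = ln2/t½ = ln2/23 ≈ 0.030137 h⁻¹; fraction remaining f = e^(−kτ) = e^(−0.030137×57) ≈ 0.1795.
Accumulation ratio R = 1/(1 − f) ≈ 1/0.8205 ≈ 1.2188.
Single-dose peak C₀ = D/Vd = 630/6 ≈ 105.000 μg/mL.
Steady-state peak Cmax,ss = C₀·R ≈ 105.000 × 1.2188 ≈ 127.974 μg/mL.
Steady-state trough Cmin,ss = Cmax,ss·f ≈ 127.974 × 0.1795 ≈ 22.971 μg/mL.
Trough 23.0 μg/mL vs MEC 26 μg/mL: subtherapeutic.

23.0 μg/mL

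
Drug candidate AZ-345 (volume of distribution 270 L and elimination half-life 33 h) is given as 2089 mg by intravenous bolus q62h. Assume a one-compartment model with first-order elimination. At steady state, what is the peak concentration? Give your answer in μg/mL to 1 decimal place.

10.6 μg/mL

τ/t½ = 62/33 ≈ 1.8788, so fraction remaining f = (1/2)^(62/33) ≈ 0.2719.
Accumulation ratio R = 1/(1 − f) ≈ 1/0.7281 ≈ 1.3734.
Single-dose peak C₀ = D/Vd = 2089/270 ≈ 7.737 μg/mL.
Steady-state peak Cmax,ss = C₀·R ≈ 7.737 × 1.3734 ≈ 10.626 μg/mL.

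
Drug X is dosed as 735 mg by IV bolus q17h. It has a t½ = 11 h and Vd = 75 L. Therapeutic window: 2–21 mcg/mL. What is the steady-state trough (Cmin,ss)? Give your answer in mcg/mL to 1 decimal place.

Over one 17-h interval, 17/11 ≈ 1.5455 half-lives elapse, leaving f ≈ 0.3426 of each dose.
At steady state, accumulation factor R = 1/(1 − e^(−kτ)) ≈ 1.5211.
Each bolus raises the concentration by D/Vd = 735/75 ≈ 9.800 mcg/mL.
Steady-state peak Cmax,ss = C₀·R ≈ 9.800 × 1.5211 ≈ 14.907 mcg/mL.
One interval later, Cmin,ss = Cmax,ss·e^(−kτ) ≈ 14.907 × 0.3426 ≈ 5.107 mcg/mL.
Trough 5.1 mcg/mL vs MEC 2 mcg/mL: adequate.

5.1 mcg/mL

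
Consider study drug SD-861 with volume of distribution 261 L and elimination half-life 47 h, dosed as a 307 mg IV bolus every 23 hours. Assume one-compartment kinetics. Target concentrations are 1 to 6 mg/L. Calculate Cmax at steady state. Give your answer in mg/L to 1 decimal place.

4.1 mg/L

τ/t½ = 23/47 ≈ 0.48936, so fraction remaining f = (1/2)^(23/47) ≈ 0.7123.
Accumulation ratio R = 1/(1 − f) ≈ 1/0.2877 ≈ 3.4758.
Single-dose peak C₀ = D/Vd = 307/261 ≈ 1.176 mg/L.
Steady-state peak Cmax,ss = C₀·R ≈ 1.176 × 3.4758 ≈ 4.088 mg/L.
Peak 4.1 mg/L vs MTC 6 mg/L: below toxic threshold.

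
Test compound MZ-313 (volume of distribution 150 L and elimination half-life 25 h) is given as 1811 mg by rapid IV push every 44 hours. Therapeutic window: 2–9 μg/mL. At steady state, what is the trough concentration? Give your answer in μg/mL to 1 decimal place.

Over one 44-h interval, 44/25 ≈ 1.76 half-lives elapse, leaving f ≈ 0.2952 of each dose.
Each bolus raises the concentration by D/Vd = 1811/150 ≈ 12.073 μg/mL.
Steady-state trough Cmin,ss = C₀·f/(1−f) ≈ 12.073 × 0.2952/0.7048 ≈ 5.057 μg/mL.
Trough 5.1 μg/mL vs MEC 2 μg/mL: adequate.

5.1 μg/mL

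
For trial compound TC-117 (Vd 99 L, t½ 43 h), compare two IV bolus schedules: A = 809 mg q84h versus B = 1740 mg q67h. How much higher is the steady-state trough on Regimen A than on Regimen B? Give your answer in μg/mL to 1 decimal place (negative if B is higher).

-6.2 μg/mL

Regimen A: f = (1/2)^(84/43) ≈ 0.2582; Cmin,ss = (809/99)·f/(1−f) ≈ 2.844 μg/mL.
Regimen B: f = (1/2)^(67/43) ≈ 0.3396; Cmin,ss = (1740/99)·f/(1−f) ≈ 9.038 μg/mL.
Difference ≈ 2.844 − 9.038 ≈ -6.194 μg/mL.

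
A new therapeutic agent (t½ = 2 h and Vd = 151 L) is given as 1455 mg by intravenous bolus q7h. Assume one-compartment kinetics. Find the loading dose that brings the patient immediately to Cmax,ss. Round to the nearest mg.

1596 mg

f = (1/2)^(7/2) ≈ 0.088388; accumulation ratio R = 1/(1−f) ≈ 1.09696.
Loading dose to hit Cmax,ss on first dose: D_load = D_maint·R ≈ 1455 × 1.09696 ≈ 1596.08 mg.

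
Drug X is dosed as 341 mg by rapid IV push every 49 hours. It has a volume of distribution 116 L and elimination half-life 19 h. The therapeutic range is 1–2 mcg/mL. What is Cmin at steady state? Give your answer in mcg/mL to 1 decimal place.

τ/t½ = 49/19 ≈ 2.5789, so fraction remaining f = (1/2)^(49/19) ≈ 0.1674.
Single-dose peak C₀ = D/Vd = 341/116 ≈ 2.940 mcg/mL.
Steady-state trough Cmin,ss = C₀·f/(1−f) ≈ 2.940 × 0.1674/0.8326 ≈ 0.591 mcg/mL.
Trough 0.6 mcg/mL vs MEC 1 mcg/mL: subtherapeutic.

0.6 mcg/mL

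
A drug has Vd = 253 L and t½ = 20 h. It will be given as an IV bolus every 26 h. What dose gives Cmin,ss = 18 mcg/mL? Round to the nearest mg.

6659 mg

τ/t½ = 26/20 ≈ 1.3, so f = (1/2)^(26/20) ≈ 0.406126.
Cmin,ss = (D/Vd)·f/(1−f), so D = Cmin,ss·Vd·(1−f)/f.
D = 18 × 253 × (1−f)/f ≈ 18 × 253 × 1.46229 ≈ 6659.27 mg.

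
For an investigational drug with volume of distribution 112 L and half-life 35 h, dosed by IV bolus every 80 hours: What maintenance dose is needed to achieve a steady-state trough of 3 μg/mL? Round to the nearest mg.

1302 mg

τ/t½ = 80/35 ≈ 2.2857, so f = (1/2)^(80/35) ≈ 0.205084.
Cmin,ss = (D/Vd)·f/(1−f), so D = Cmin,ss·Vd·(1−f)/f.
D = 3 × 112 × (1−f)/f ≈ 3 × 112 × 3.87605 ≈ 1302.35 mg.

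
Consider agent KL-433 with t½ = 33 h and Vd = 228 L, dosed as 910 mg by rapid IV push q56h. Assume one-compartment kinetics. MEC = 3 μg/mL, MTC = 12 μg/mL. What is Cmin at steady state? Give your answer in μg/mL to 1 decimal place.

Over one 56-h interval, 56/33 ≈ 1.697 half-lives elapse, leaving f ≈ 0.3084 of each dose.
At steady state, accumulation factor R = 1/(1 − e^(−kτ)) ≈ 1.4459.
Single-dose peak C₀ = D/Vd = 910/228 ≈ 3.991 μg/mL.
Steady-state peak Cmax,ss = C₀·R ≈ 3.991 × 1.4459 ≈ 5.771 μg/mL.
Steady-state trough Cmin,ss = Cmax,ss·f ≈ 5.771 × 0.3084 ≈ 1.780 μg/mL.
Trough 1.8 μg/mL vs MEC 3 μg/mL: subtherapeutic.

1.8 μg/mL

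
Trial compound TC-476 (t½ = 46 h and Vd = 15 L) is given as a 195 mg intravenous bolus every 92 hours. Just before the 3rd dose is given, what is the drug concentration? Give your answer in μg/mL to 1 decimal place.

f = (1/2)^(τ/t½) = (1/2)^(92/46) ≈ 0.2500.
C₀ = D/Vd = 195/15 ≈ 13.000 μg/mL.
Before the 3rd dose, 2 doses have been given. Superposition: Cmin = C₀·(f + f²).
≈ 13.000 × (0.2500 + 0.0625) ≈ 13.000 × 0.3125 ≈ 4.062 μg/mL.

4.1 μg/mL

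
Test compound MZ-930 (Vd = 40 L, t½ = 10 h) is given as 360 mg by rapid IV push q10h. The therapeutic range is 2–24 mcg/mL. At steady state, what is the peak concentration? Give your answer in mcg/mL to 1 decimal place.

τ = 10 h = 1 half-life, so f = (1/2)^1 = 0.5.
At steady state, R = 1/(1 − 0.5) = 2/1.
Single-dose peak C₀ = D/Vd = 360/40 = 9 mcg/mL.
Steady-state peak Cmax,ss = C₀·R = 9 × 2/1 ≈ 18.000 mcg/mL.
Peak 18.0 mcg/mL vs MTC 24 mcg/mL: below toxic threshold.

18.0 mcg/mL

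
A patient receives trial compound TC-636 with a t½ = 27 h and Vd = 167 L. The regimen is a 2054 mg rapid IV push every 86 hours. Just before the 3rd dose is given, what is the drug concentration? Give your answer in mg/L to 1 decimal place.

f = (1/2)^(τ/t½) = (1/2)^(86/27) ≈ 0.1099.
C₀ = D/Vd = 2054/167 ≈ 12.299 mg/L.
Before the 3rd dose, 2 doses have been given. Superposition: Cmin = C₀·(f + f²).
≈ 12.299 × (0.1099 + 0.0121) ≈ 12.299 × 0.1220 ≈ 1.500 mg/L.

1.5 mg/L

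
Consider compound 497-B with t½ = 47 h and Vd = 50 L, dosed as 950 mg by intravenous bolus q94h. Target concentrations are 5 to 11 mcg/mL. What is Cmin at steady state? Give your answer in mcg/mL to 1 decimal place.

6.3 mcg/mL

The dosing interval is 2 half-lives, so f = 2^(−2) = 0.25.
At steady state, R = 1/(1 − 0.25) = 4/3.
Single-dose peak C₀ = D/Vd = 950/50 = 19 mcg/mL.
Steady-state peak Cmax,ss = C₀·R = 19 × 4/3 ≈ 25.333 mcg/mL.
Steady-state trough Cmin,ss = Cmax,ss·f ≈ 25.333 × 0.25 ≈ 6.333 mcg/mL.
Trough 6.3 mcg/mL vs MEC 5 mcg/mL: adequate.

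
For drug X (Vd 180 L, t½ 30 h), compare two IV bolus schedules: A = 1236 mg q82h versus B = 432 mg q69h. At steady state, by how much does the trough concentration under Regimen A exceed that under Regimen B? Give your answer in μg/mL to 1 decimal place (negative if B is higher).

0.6 μg/mL

Regimen A: f = (1/2)^(82/30) ≈ 0.1504; Cmin,ss = (1236/180)·f/(1−f) ≈ 1.216 μg/mL.
Regimen B: f = (1/2)^(69/30) ≈ 0.2031; Cmin,ss = (432/180)·f/(1−f) ≈ 0.612 μg/mL.
Difference ≈ 1.216 − 0.612 ≈ 0.604 μg/mL.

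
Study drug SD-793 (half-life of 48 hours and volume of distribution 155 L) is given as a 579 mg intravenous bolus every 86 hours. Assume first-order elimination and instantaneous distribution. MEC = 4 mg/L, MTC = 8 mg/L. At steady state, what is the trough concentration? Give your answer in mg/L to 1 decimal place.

1.5 mg/L

τ/t½ = 86/48 ≈ 1.7917, so fraction remaining f = (1/2)^(86/48) ≈ 0.2888.
At steady state, accumulation factor R = 1/(1 − e^(−kτ)) ≈ 1.4061.
Each bolus raises the concentration by D/Vd = 579/155 ≈ 3.735 mg/L.
Steady-state peak Cmax,ss = C₀·R ≈ 3.735 × 1.4061 ≈ 5.252 mg/L.
Steady-state trough Cmin,ss = Cmax,ss·f ≈ 5.252 × 0.2888 ≈ 1.517 mg/L.
Trough 1.5 mg/L vs MEC 4 mg/L: subtherapeutic.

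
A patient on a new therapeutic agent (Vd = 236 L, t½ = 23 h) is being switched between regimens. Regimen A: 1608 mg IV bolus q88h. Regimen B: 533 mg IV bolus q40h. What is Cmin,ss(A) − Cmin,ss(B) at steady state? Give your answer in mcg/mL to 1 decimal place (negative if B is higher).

Regimen A: f = (1/2)^(88/23) ≈ 0.0705; Cmin,ss = (1608/236)·f/(1−f) ≈ 0.517 mcg/mL.
Regimen B: f = (1/2)^(40/23) ≈ 0.2996; Cmin,ss = (533/236)·f/(1−f) ≈ 0.966 mcg/mL.
Difference ≈ 0.517 − 0.966 ≈ -0.449 mcg/mL.

-0.4 mcg/mL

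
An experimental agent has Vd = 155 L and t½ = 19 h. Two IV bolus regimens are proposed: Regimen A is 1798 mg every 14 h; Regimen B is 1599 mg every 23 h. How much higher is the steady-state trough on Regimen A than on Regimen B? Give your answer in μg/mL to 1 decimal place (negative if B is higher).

9.6 μg/mL

Regimen A: f = (1/2)^(14/19) ≈ 0.6001; Cmin,ss = (1798/155)·f/(1−f) ≈ 17.407 μg/mL.
Regimen B: f = (1/2)^(23/19) ≈ 0.4321; Cmin,ss = (1599/155)·f/(1−f) ≈ 7.849 μg/mL.
Difference ≈ 17.407 − 7.849 ≈ 9.558 μg/mL.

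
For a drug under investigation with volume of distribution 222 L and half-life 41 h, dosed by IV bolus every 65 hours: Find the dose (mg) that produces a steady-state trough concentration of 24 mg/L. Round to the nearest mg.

10660 mg

τ/t½ = 65/41 ≈ 1.5854, so f = (1/2)^(65/41) ≈ 0.333240.
Cmin,ss = (D/Vd)·f/(1−f), so D = Cmin,ss·Vd·(1−f)/f.
D = 24 × 222 × (1−f)/f ≈ 24 × 222 × 2.00084 ≈ 10660.48 mg.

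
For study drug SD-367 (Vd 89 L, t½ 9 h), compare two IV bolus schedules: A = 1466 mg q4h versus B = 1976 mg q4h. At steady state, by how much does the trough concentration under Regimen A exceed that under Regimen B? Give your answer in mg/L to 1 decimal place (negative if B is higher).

Regimen A: f = (1/2)^(4/9) ≈ 0.7349; Cmin,ss = (1466/89)·f/(1−f) ≈ 45.663 mg/L.
Regimen B: f = (1/2)^(4/9) ≈ 0.7349; Cmin,ss = (1976/89)·f/(1−f) ≈ 61.548 mg/L.
Difference ≈ 45.663 − 61.548 ≈ -15.885 mg/L.

-15.9 mg/L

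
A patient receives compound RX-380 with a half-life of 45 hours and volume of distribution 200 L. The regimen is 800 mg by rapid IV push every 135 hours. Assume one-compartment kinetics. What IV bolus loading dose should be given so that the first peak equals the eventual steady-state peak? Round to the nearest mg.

f = (1/2)^(135/45) ≈ 0.125000; accumulation ratio R = 1/(1−f) ≈ 1.14286.
Loading dose to hit Cmax,ss on first dose: D_load = D_maint·R ≈ 800 × 1.14286 ≈ 914.29 mg.

914 mg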